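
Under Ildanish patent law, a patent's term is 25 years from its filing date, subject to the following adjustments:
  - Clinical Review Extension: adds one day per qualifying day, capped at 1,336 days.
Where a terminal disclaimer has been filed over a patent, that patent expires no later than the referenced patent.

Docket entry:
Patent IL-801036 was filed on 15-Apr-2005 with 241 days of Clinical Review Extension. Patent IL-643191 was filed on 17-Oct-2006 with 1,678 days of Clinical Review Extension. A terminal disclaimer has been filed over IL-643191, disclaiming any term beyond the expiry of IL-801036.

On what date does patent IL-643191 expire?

2030-12-12

Natural term of IL-643191:
  Base: filing + 25 years → 17 October 2031.
  Clinical Review Extension: 1678 days claimed exceeds the 1336-day cap, so +1336 days → 14 June 2035.
Expiry of referenced patent IL-801036:
  Base: filing + 25 years → 15 April 2030.
  Clinical Review Extension: 241 days (within the 1336-day cap) → +241 days → 12 December 2030.
Terminal disclaimer: IL-643191 expires on the earlier of 14 June 2035 and 12 December 2030.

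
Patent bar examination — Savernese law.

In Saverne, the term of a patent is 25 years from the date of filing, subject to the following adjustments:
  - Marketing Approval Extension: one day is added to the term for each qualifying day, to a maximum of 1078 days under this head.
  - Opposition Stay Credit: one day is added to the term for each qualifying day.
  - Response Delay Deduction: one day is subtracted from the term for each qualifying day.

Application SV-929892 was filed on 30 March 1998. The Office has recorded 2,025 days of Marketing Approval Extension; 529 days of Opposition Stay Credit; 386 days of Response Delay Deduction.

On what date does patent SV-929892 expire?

Base term: filing date + 25 years → 30 March 2023.
Marketing Approval Extension: 2025 days claimed exceeds the 1078-day cap, so +1078 days → 12 March 2026.
Opposition Stay Credit: +529 days → 23 August 2027.
Response Delay Deduction: −386 days → 2 August 2026.

2026-08-02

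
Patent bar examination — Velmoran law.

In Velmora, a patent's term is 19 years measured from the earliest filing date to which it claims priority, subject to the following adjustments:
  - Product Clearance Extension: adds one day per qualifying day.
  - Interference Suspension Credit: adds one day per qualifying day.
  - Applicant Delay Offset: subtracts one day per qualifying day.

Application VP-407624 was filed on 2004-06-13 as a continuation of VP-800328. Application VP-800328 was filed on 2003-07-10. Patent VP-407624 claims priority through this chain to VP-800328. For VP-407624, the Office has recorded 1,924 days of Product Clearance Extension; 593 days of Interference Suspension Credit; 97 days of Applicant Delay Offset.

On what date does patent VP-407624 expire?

2029-02-23

Earliest priority filing: 10 July 2003.
Base term: 10 July 2003 + 19 years → 10 July 2022.
Product Clearance Extension: +1924 days → 16 October 2027.
Interference Suspension Credit: +593 days → 31 May 2029.
Applicant Delay Offset: −97 days → 23 February 2029.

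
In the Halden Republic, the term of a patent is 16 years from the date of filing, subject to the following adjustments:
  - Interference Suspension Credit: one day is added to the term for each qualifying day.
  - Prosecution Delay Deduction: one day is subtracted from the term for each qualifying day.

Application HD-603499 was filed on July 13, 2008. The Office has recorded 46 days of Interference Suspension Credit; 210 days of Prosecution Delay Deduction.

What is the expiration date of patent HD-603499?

2024-01-31

Base term: filing date + 16 years → 13 July 2024.
Interference Suspension Credit: +46 days → 28 August 2024.
Prosecution Delay Deduction: −210 days → 31 January 2024.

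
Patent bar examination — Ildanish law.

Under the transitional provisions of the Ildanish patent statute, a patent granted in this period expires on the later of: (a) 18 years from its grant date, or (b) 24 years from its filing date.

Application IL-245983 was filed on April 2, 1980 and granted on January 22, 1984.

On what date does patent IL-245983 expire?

(a) grant + 18 years → 22 January 2002.
(b) filing + 24 years → 2 April 2004.
Later of the two: 2 April 2004.

April 2, 2004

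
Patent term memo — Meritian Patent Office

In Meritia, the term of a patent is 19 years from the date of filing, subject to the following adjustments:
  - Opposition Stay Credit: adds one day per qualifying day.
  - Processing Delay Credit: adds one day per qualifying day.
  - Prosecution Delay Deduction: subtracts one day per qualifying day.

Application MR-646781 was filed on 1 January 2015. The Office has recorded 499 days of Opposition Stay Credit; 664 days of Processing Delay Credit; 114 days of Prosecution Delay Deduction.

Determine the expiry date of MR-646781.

November 15, 2036

Base term: filing date + 19 years → 1 January 2034.
Opposition Stay Credit: +499 days → 15 May 2035.
Processing Delay Credit: +664 days → 9 March 2037.
Prosecution Delay Deduction: −114 days → 15 November 2036.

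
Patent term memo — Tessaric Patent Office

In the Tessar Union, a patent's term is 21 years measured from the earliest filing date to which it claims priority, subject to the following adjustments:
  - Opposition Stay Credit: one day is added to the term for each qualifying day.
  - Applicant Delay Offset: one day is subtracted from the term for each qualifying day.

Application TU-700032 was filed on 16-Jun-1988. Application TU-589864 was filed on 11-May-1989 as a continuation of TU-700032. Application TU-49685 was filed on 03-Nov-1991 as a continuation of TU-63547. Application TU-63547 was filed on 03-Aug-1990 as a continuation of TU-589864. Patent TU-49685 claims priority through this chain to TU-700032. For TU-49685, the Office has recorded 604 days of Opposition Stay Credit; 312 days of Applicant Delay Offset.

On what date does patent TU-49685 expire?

Earliest priority filing: 16 June 1988.
Base term: 16 June 1988 + 21 years → 16 June 2009.
Opposition Stay Credit: +604 days → 10 February 2011.
Applicant Delay Offset: −312 days → 4 April 2010.

April 4, 2010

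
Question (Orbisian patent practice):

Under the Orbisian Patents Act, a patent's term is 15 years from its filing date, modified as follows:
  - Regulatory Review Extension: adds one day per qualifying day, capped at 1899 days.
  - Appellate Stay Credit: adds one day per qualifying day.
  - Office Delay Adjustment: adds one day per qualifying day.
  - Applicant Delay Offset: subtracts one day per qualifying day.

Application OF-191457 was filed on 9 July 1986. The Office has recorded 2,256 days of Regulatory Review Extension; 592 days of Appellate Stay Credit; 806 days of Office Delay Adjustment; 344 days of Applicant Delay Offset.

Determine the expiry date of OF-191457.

Base term: filing date + 15 years → 9 July 2001.
Regulatory Review Extension: 2256 days claimed exceeds the 1899-day cap, so +1899 days → 20 September 2006.
Appellate Stay Credit: +592 days → 4 May 2008.
Office Delay Adjustment: +806 days → 19 July 2010.
Applicant Delay Offset: −344 days → 9 August 2009.

August 9, 2009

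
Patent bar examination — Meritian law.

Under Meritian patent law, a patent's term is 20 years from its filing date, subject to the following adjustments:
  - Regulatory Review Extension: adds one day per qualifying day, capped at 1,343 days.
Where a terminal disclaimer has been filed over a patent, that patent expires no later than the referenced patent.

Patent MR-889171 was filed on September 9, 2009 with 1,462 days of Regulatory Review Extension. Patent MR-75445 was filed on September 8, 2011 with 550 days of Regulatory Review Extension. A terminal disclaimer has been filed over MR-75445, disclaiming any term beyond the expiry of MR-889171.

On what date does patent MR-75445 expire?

March 11, 2033

Natural term of MR-75445:
  Base: filing + 20 years → 8 September 2031.
  Regulatory Review Extension: 550 days (within the 1343-day cap) → +550 days → 11 March 2033.
Expiry of referenced patent MR-889171:
  Base: filing + 20 years → 9 September 2029.
  Regulatory Review Extension: 1462 days claimed exceeds the 1343-day cap, so +1343 days → 14 May 2033.
Terminal disclaimer: MR-75445 expires on the earlier of 11 March 2033 and 14 May 2033.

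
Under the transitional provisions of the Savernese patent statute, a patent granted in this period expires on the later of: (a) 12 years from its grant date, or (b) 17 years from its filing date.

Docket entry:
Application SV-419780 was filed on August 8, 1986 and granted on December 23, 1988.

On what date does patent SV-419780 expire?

(a) grant + 12 years → 23 December 2000.
(b) filing + 17 years → 8 August 2003.
Later of the two: 8 August 2003.

2003-08-08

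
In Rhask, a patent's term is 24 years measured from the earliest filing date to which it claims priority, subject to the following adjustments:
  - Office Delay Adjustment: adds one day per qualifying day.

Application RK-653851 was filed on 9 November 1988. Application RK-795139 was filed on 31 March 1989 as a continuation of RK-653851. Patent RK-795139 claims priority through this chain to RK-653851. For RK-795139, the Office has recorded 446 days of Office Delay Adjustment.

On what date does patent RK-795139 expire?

January 29, 2014

Earliest priority filing: 9 November 1988.
Base term: 9 November 1988 + 24 years → 9 November 2012.
Office Delay Adjustment: +446 days → 29 January 2014.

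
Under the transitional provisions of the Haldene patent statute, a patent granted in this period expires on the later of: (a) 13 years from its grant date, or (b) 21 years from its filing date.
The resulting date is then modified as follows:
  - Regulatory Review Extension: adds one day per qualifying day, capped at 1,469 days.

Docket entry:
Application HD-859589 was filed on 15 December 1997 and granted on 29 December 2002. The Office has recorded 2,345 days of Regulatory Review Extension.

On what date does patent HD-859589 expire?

2022-12-23

(a) grant + 13 years → 29 December 2015.
(b) filing + 21 years → 15 December 2018.
Later of the two: 15 December 2018.
Regulatory Review Extension: 2345 days claimed exceeds the 1469-day cap, so +1469 days → 23 December 2022.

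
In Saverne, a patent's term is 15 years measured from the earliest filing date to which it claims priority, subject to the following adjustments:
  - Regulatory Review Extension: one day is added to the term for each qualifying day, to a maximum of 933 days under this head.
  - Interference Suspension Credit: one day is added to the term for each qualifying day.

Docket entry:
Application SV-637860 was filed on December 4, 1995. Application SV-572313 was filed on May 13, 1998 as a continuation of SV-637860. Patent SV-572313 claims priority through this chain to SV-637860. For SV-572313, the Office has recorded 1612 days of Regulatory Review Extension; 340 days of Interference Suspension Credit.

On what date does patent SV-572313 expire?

Earliest priority filing: 4 December 1995.
Base term: 4 December 1995 + 15 years → 4 December 2010.
Regulatory Review Extension: 1612 days claimed exceeds the 933-day cap, so +933 days → 24 June 2013.
Interference Suspension Credit: +340 days → 30 May 2014.

2014-05-30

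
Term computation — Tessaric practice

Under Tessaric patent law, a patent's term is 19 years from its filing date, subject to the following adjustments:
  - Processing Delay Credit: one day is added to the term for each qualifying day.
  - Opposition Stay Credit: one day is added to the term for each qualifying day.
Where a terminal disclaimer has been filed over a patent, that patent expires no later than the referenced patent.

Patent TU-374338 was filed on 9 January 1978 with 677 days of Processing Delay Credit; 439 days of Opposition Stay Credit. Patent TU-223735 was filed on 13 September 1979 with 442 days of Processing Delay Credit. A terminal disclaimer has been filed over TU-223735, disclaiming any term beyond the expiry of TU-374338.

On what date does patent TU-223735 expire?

1999-11-29

Natural term of TU-223735:
  Base: filing + 19 years → 13 September 1998.
  Processing Delay Credit: +442 days → 29 November 1999.
Expiry of referenced patent TU-374338:
  Base: filing + 19 years → 9 January 1997.
  Processing Delay Credit: +677 days → 17 November 1998.
  Opposition Stay Credit: +439 days → 30 January 2000.
Terminal disclaimer: TU-223735 expires on the earlier of 29 November 1999 and 30 January 2000.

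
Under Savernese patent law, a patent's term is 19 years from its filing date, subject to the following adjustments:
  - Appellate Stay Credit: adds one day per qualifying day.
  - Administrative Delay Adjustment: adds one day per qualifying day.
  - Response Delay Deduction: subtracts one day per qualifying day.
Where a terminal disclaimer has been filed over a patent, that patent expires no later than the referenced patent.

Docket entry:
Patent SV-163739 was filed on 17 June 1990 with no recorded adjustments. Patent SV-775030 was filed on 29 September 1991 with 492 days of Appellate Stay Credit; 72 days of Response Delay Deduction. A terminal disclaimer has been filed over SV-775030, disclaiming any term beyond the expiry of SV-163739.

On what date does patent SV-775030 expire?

Natural term of SV-775030:
  Base: filing + 19 years → 29 September 2010.
  Appellate Stay Credit: +492 days → 3 February 2012.
  Response Delay Deduction: −72 days → 23 November 2011.
Expiry of referenced patent SV-163739:
  Base: filing + 19 years → 17 June 2009.
Terminal disclaimer: SV-775030 expires on the earlier of 23 November 2011 and 17 June 2009.

2009-06-17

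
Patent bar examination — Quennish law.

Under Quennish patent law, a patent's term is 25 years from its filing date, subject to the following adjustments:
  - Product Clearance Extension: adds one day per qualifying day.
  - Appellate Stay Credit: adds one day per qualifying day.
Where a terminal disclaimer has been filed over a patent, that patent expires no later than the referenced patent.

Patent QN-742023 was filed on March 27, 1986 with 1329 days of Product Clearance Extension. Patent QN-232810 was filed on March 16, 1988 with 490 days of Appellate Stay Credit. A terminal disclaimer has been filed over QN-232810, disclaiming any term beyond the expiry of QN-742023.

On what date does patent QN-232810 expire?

July 19, 2014

Natural term of QN-232810:
  Base: filing + 25 years → 16 March 2013.
  Appellate Stay Credit: +490 days → 19 July 2014.
Expiry of referenced patent QN-742023:
  Base: filing + 25 years → 27 March 2011.
  Product Clearance Extension: +1329 days → 15 November 2014.
Terminal disclaimer: QN-232810 expires on the earlier of 19 July 2014 and 15 November 2014.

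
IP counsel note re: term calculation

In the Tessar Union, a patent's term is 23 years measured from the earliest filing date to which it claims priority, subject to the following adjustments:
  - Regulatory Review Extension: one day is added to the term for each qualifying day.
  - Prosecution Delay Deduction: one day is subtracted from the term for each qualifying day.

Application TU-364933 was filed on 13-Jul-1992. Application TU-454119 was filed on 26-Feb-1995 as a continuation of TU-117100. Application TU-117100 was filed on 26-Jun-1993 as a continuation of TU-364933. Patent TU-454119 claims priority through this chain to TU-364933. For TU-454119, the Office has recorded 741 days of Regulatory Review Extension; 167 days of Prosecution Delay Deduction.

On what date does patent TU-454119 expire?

Earliest priority filing: 13 July 1992.
Base term: 13 July 1992 + 23 years → 13 July 2015.
Regulatory Review Extension: +741 days → 23 July 2017.
Prosecution Delay Deduction: −167 days → 6 February 2017.

2017-02-06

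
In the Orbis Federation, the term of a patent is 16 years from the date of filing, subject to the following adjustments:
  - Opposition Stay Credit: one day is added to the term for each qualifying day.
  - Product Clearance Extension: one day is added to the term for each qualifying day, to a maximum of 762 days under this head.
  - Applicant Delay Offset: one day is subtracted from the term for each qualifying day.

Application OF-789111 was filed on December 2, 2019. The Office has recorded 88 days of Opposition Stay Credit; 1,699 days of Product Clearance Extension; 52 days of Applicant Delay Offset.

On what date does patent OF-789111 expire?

Base term: filing date + 16 years → 2 December 2035.
Opposition Stay Credit: +88 days → 28 February 2036.
Product Clearance Extension: 1699 days claimed exceeds the 762-day cap, so +762 days → 31 March 2038.
Applicant Delay Offset: −52 days → 7 February 2038.

February 7, 2038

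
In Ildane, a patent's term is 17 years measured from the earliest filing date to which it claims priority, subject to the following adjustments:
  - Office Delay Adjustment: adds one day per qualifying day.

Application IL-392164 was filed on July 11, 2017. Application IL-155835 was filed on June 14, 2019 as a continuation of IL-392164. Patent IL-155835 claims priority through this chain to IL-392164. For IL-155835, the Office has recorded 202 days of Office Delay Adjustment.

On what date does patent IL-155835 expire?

January 29, 2035

Earliest priority filing: 11 July 2017.
Base term: 11 July 2017 + 17 years → 11 July 2034.
Office Delay Adjustment: +202 days → 29 January 2035.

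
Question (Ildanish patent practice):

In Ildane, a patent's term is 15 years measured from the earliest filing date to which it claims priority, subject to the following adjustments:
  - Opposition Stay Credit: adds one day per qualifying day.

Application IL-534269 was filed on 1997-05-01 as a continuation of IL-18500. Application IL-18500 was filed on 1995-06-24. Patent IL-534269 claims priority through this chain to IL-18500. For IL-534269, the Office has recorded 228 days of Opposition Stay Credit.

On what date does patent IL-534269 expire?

2011-02-07

Earliest priority filing: 24 June 1995.
Base term: 24 June 1995 + 15 years → 24 June 2010.
Opposition Stay Credit: +228 days → 7 February 2011.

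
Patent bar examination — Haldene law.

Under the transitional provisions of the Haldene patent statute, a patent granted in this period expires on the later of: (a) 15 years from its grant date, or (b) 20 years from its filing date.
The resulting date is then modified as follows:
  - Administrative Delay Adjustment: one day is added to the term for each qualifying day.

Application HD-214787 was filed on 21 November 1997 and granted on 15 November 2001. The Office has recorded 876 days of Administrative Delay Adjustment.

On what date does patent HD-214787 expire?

April 15, 2020

(a) grant + 15 years → 15 November 2016.
(b) filing + 20 years → 21 November 2017.
Later of the two: 21 November 2017.
Administrative Delay Adjustment: +876 days → 15 April 2020.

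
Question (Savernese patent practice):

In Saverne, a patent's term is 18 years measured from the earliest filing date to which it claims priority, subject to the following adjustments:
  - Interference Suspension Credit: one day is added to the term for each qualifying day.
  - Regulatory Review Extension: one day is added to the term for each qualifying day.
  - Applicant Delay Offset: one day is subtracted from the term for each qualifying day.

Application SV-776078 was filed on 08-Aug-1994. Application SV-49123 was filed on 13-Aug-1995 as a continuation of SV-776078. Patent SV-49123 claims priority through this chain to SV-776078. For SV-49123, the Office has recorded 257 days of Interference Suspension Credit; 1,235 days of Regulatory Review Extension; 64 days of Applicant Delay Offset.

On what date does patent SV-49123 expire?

Earliest priority filing: 8 August 1994.
Base term: 8 August 1994 + 18 years → 8 August 2012.
Interference Suspension Credit: +257 days → 22 April 2013.
Regulatory Review Extension: +1235 days → 8 September 2016.
Applicant Delay Offset: −64 days → 6 July 2016.

2016-07-06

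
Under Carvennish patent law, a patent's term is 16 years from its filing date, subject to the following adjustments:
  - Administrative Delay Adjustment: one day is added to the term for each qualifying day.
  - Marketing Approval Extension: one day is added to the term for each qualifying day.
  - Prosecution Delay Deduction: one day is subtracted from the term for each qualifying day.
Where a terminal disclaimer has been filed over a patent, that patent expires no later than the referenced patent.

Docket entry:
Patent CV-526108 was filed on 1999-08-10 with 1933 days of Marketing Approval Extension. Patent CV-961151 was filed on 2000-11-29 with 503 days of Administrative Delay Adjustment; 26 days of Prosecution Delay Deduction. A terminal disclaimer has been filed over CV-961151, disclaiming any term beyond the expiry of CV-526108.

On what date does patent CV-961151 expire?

March 21, 2018

Natural term of CV-961151:
  Base: filing + 16 years → 29 November 2016.
  Administrative Delay Adjustment: +503 days → 16 April 2018.
  Prosecution Delay Deduction: −26 days → 21 March 2018.
Expiry of referenced patent CV-526108:
  Base: filing + 16 years → 10 August 2015.
  Marketing Approval Extension: +1933 days → 24 November 2020.
Terminal disclaimer: CV-961151 expires on the earlier of 21 March 2018 and 24 November 2020.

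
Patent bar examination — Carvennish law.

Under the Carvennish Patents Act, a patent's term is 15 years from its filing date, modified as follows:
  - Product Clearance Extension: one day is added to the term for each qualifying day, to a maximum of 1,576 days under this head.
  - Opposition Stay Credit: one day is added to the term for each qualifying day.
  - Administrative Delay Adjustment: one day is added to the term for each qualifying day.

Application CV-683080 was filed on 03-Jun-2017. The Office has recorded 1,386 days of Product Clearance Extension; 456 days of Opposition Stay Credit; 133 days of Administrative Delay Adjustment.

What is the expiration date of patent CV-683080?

Base term: filing date + 15 years → 3 June 2032.
Product Clearance Extension: 1386 days (within the 1576-day cap) → +1386 days → 20 March 2036.
Opposition Stay Credit: +456 days → 19 June 2037.
Administrative Delay Adjustment: +133 days → 30 October 2037.

2037-10-30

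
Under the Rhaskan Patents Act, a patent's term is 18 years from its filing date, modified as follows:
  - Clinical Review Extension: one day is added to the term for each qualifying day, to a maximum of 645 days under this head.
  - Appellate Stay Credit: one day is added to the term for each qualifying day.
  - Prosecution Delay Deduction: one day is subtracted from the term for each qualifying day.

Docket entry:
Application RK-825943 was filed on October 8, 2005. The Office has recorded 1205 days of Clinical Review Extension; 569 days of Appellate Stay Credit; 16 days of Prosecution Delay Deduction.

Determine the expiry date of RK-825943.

Base term: filing date + 18 years → 8 October 2023.
Clinical Review Extension: 1205 days claimed exceeds the 645-day cap, so +645 days → 14 July 2025.
Appellate Stay Credit: +569 days → 3 February 2027.
Prosecution Delay Deduction: −16 days → 18 January 2027.

2027-01-18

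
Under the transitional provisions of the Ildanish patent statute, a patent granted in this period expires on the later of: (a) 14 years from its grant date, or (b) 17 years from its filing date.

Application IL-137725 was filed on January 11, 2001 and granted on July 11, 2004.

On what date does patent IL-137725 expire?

(a) grant + 14 years → 11 July 2018.
(b) filing + 17 years → 11 January 2018.
Later of the two: 11 July 2018.

July 11, 2018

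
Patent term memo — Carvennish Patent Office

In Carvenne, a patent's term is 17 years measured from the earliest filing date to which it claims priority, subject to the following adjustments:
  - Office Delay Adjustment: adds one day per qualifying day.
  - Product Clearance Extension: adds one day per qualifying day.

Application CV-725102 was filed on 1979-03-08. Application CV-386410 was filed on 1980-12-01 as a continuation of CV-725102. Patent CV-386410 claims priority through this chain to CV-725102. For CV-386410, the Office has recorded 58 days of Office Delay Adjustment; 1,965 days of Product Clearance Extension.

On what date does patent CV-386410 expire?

Earliest priority filing: 8 March 1979.
Base term: 8 March 1979 + 17 years → 8 March 1996.
Office Delay Adjustment: +58 days → 5 May 1996.
Product Clearance Extension: +1965 days → 21 September 2001.

September 21, 2001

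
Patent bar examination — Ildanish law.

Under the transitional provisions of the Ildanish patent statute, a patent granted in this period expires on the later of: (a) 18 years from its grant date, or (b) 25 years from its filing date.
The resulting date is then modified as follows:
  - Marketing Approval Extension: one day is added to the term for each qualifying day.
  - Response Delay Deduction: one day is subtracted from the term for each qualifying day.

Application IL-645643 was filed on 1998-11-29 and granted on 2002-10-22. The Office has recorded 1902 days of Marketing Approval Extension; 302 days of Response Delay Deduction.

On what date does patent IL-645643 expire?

April 16, 2028

(a) grant + 18 years → 22 October 2020.
(b) filing + 25 years → 29 November 2023.
Later of the two: 29 November 2023.
Marketing Approval Extension: +1902 days → 12 February 2029.
Response Delay Deduction: −302 days → 16 April 2028.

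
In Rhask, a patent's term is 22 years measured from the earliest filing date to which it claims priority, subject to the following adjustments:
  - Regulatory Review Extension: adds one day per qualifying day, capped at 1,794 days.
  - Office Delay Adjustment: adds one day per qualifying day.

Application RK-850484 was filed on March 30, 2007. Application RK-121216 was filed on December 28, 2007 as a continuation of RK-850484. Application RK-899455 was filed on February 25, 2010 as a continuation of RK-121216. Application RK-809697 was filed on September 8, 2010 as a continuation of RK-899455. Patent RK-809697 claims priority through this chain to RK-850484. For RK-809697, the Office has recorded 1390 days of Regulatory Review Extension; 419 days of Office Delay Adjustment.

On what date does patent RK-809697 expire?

Earliest priority filing: 30 March 2007.
Base term: 30 March 2007 + 22 years → 30 March 2029.
Regulatory Review Extension: 1390 days (within the 1794-day cap) → +1390 days → 18 January 2033.
Office Delay Adjustment: +419 days → 13 March 2034.

March 13, 2034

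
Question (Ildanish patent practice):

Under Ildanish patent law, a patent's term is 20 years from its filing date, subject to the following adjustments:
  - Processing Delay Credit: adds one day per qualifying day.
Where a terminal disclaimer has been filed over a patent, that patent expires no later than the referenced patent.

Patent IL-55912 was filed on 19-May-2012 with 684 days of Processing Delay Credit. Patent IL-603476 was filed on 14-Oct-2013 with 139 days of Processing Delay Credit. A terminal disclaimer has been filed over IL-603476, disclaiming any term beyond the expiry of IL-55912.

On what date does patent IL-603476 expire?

2034-03-02

Natural term of IL-603476:
  Base: filing + 20 years → 14 October 2033.
  Processing Delay Credit: +139 days → 2 March 2034.
Expiry of referenced patent IL-55912:
  Base: filing + 20 years → 19 May 2032.
  Processing Delay Credit: +684 days → 3 April 2034.
Terminal disclaimer: IL-603476 expires on the earlier of 2 March 2034 and 3 April 2034.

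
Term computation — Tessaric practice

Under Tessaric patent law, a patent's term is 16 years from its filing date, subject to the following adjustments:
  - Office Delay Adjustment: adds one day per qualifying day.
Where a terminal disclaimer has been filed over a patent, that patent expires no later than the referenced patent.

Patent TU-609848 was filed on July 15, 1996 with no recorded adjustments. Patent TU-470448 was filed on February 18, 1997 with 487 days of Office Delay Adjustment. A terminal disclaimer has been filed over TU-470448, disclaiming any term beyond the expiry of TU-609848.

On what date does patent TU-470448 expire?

Natural term of TU-470448:
  Base: filing + 16 years → 18 February 2013.
  Office Delay Adjustment: +487 days → 20 June 2014.
Expiry of referenced patent TU-609848:
  Base: filing + 16 years → 15 July 2012.
Terminal disclaimer: TU-470448 expires on the earlier of 20 June 2014 and 15 July 2012.

2012-07-15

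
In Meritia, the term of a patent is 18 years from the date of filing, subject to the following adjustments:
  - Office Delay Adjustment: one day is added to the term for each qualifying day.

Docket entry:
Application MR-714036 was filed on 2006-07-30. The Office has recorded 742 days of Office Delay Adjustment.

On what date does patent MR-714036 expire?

2026-08-11

Base term: filing date + 18 years → 30 July 2024.
Office Delay Adjustment: +742 days → 11 August 2026.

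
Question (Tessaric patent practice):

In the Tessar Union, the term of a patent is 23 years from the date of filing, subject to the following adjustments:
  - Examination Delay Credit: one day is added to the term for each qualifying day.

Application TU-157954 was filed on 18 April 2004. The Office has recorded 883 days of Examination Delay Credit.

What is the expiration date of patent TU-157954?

September 17, 2029

Base term: filing date + 23 years → 18 April 2027.
Examination Delay Credit: +883 days → 17 September 2029.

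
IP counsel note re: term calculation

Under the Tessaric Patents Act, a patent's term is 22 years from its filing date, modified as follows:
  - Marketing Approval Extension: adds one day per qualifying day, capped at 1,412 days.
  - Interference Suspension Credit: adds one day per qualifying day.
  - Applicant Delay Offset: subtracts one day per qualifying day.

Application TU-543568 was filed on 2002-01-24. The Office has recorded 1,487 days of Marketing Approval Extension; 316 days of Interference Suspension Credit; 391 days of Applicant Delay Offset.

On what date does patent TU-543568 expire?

Base term: filing date + 22 years → 24 January 2024.
Marketing Approval Extension: 1487 days claimed exceeds the 1412-day cap, so +1412 days → 6 December 2027.
Interference Suspension Credit: +316 days → 17 October 2028.
Applicant Delay Offset: −391 days → 22 September 2027.

September 22, 2027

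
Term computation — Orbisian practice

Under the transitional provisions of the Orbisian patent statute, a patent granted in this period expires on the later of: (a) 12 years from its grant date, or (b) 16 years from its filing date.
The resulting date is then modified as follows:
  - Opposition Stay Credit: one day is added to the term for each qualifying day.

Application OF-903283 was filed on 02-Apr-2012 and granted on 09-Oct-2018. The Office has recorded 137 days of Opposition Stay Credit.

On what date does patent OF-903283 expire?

February 23, 2031

(a) grant + 12 years → 9 October 2030.
(b) filing + 16 years → 2 April 2028.
Later of the two: 9 October 2030.
Opposition Stay Credit: +137 days → 23 February 2031.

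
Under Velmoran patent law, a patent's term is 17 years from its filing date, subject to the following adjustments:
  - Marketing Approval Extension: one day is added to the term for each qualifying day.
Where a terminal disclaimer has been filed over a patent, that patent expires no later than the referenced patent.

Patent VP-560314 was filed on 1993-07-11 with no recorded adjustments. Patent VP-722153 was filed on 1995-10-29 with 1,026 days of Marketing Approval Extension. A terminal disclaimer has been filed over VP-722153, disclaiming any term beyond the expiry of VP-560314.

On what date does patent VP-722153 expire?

2010-07-11

Natural term of VP-722153:
  Base: filing + 17 years → 29 October 2012.
  Marketing Approval Extension: +1026 days → 21 August 2015.
Expiry of referenced patent VP-560314:
  Base: filing + 17 years → 11 July 2010.
Terminal disclaimer: VP-722153 expires on the earlier of 21 August 2015 and 11 July 2010.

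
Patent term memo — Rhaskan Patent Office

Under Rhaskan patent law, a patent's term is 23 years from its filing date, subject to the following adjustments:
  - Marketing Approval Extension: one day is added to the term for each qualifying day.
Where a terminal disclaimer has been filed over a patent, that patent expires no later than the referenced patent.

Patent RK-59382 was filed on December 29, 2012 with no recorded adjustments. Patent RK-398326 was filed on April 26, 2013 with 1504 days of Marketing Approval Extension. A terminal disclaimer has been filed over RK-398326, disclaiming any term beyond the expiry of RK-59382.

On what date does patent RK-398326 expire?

December 29, 2035

Natural term of RK-398326:
  Base: filing + 23 years → 26 April 2036.
  Marketing Approval Extension: +1504 days → 8 June 2040.
Expiry of referenced patent RK-59382:
  Base: filing + 23 years → 29 December 2035.
Terminal disclaimer: RK-398326 expires on the earlier of 8 June 2040 and 29 December 2035.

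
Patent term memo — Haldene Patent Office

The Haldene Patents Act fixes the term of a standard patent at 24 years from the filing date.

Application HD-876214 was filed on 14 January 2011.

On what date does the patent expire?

Filing date + 24 years → 14 January 2035.

2035-01-14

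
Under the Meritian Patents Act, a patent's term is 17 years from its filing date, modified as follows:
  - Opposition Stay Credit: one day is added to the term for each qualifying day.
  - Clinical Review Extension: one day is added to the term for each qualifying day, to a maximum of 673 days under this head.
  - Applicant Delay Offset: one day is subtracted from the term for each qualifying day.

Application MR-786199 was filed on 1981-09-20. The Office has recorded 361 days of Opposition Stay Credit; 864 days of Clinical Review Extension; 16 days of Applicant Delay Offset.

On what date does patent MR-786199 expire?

Base term: filing date + 17 years → 20 September 1998.
Opposition Stay Credit: +361 days → 16 September 1999.
Clinical Review Extension: 864 days claimed exceeds the 673-day cap, so +673 days → 20 July 2001.
Applicant Delay Offset: −16 days → 4 July 2001.

July 4, 2001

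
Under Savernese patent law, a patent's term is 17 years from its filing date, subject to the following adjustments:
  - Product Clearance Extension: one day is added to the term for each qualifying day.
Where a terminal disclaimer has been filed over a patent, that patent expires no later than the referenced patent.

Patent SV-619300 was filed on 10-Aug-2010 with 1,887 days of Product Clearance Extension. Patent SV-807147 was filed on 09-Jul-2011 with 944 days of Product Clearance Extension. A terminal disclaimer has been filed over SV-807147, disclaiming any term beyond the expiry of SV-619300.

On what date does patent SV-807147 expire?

Natural term of SV-807147:
  Base: filing + 17 years → 9 July 2028.
  Product Clearance Extension: +944 days → 8 February 2031.
Expiry of referenced patent SV-619300:
  Base: filing + 17 years → 10 August 2027.
  Product Clearance Extension: +1887 days → 9 October 2032.
Terminal disclaimer: SV-807147 expires on the earlier of 8 February 2031 and 9 October 2032.

February 8, 2031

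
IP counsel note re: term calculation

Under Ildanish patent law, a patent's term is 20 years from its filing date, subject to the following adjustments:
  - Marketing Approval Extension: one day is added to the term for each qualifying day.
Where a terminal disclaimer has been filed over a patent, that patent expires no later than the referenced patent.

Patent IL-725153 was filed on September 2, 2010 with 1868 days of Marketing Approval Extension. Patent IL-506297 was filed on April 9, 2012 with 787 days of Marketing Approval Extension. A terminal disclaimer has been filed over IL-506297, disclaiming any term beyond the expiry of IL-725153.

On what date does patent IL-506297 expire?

June 5, 2034

Natural term of IL-506297:
  Base: filing + 20 years → 9 April 2032.
  Marketing Approval Extension: +787 days → 5 June 2034.
Expiry of referenced patent IL-725153:
  Base: filing + 20 years → 2 September 2030.
  Marketing Approval Extension: +1868 days → 14 October 2035.
Terminal disclaimer: IL-506297 expires on the earlier of 5 June 2034 and 14 October 2035.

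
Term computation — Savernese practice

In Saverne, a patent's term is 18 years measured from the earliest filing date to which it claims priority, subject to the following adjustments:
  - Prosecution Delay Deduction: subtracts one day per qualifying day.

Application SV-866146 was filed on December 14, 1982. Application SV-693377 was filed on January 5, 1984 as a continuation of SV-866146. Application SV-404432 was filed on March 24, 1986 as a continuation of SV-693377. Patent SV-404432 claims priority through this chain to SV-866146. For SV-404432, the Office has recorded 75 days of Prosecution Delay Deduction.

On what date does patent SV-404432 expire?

Earliest priority filing: 14 December 1982.
Base term: 14 December 1982 + 18 years → 14 December 2000.
Prosecution Delay Deduction: −75 days → 30 September 2000.

September 30, 2000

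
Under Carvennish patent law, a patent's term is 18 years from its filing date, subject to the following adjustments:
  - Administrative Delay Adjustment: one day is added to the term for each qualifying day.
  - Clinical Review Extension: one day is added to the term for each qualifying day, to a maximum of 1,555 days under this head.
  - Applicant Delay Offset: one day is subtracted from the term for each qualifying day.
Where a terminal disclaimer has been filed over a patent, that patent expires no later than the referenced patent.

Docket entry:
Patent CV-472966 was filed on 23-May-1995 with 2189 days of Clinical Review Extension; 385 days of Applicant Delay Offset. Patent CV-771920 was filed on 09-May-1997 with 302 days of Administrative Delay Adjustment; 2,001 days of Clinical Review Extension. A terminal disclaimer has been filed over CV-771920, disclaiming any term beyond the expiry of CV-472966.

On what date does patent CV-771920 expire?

2016-08-05

Natural term of CV-771920:
  Base: filing + 18 years → 9 May 2015.
  Administrative Delay Adjustment: +302 days → 6 March 2016.
  Clinical Review Extension: 2001 days claimed exceeds the 1555-day cap, so +1555 days → 8 June 2020.
Expiry of referenced patent CV-472966:
  Base: filing + 18 years → 23 May 2013.
  Clinical Review Extension: 2189 days claimed exceeds the 1555-day cap, so +1555 days → 25 August 2017.
  Applicant Delay Offset: −385 days → 5 August 2016.
Terminal disclaimer: CV-771920 expires on the earlier of 8 June 2020 and 5 August 2016.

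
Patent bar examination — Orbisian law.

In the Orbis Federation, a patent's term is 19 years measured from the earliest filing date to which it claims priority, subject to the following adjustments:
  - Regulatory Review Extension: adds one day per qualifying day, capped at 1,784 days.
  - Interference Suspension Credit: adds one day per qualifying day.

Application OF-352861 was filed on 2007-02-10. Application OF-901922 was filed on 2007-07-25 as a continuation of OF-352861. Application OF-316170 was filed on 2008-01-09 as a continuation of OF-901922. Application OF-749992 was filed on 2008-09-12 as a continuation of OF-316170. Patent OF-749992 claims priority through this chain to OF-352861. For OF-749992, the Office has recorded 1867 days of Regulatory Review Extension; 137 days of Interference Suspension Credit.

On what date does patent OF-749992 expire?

Earliest priority filing: 10 February 2007.
Base term: 10 February 2007 + 19 years → 10 February 2026.
Regulatory Review Extension: 1867 days claimed exceeds the 1784-day cap, so +1784 days → 30 December 2030.
Interference Suspension Credit: +137 days → 16 May 2031.

2031-05-16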